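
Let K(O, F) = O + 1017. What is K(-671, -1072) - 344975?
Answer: -344629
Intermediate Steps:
K(O, F) = 1017 + O
K(-671, -1072) - 344975 = (1017 - 671) - 344975 = 346 - 344975 = -344629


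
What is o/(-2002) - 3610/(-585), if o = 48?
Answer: 55378/9009 ≈ 6.1470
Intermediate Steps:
o/(-2002) - 3610/(-585) = 48/(-2002) - 3610/(-585) = 48*(-1/2002) - 3610*(-1/585) = -24/1001 + 722/117 = 55378/9009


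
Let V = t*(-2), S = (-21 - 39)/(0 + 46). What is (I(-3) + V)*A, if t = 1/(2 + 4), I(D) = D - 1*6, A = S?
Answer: 280/23 ≈ 12.174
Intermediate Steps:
S = -30/23 (S = -60/46 = -60*1/46 = -30/23 ≈ -1.3043)
A = -30/23 ≈ -1.3043
I(D) = -6 + D (I(D) = D - 6 = -6 + D)
t = 1/6 ≈ 0.16667
V = -1/3 (V = (1/6)*(-2) = -1/3 ≈ -0.33333)
(I(-3) + V)*A = ((-6 - 3) - 1/3)*(-30/23) = (-9 - 1/3)*(-30/23) = -28/3*(-30/23) = 280/23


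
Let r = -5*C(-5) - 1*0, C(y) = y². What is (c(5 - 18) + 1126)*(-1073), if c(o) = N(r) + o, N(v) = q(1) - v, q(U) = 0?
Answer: -1328374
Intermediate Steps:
r = -125 (r = -5*(-5)² - 1*0 = -5*25 + 0 = -125 + 0 = -125)
N(v) = -v (N(v) = 0 - v = -v)
c(o) = 125 + o (c(o) = -1*(-125) + o = 125 + o)
(c(5 - 18) + 1126)*(-1073) = ((125 + (5 - 18)) + 1126)*(-1073) = ((125 - 13) + 1126)*(-1073) = (112 + 1126)*(-1073) = 1238*(-1073) = -1328374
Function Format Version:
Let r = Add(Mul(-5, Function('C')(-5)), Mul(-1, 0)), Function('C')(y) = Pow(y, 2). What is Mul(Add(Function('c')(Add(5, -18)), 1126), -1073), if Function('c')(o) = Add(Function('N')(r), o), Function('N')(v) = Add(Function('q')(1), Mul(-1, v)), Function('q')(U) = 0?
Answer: -1328374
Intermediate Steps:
r = -125 (r = Add(Mul(-5, Pow(-5, 2)), Mul(-1, 0)) = Add(Mul(-5, 25), 0) = Add(-125, 0) = -125)
Function('N')(v) = Mul(-1, v) (Function('N')(v) = Add(0, Mul(-1, v)) = Mul(-1, v))
Function('c')(o) = Add(125, o) (Function('c')(o) = Add(Mul(-1, -125), o) = Add(125, o))
Mul(Add(Function('c')(Add(5, -18)), 1126), -1073) = Mul(Add(Add(125, Add(5, -18)), 1126), -1073) = Mul(Add(Add(125, -13), 1126), -1073) = Mul(Add(112, 1126), -1073) = Mul(1238, -1073) = -1328374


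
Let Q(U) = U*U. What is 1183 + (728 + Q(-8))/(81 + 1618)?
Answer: 2010709/1699 ≈ 1183.5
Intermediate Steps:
Q(U) = U²
1183 + (728 + Q(-8))/(81 + 1618) = 1183 + (728 + (-8)²)/(81 + 1618) = 1183 + (728 + 64)/1699 = 1183 + 792*(1/1699) = 1183 + 792/1699 = 2010709/1699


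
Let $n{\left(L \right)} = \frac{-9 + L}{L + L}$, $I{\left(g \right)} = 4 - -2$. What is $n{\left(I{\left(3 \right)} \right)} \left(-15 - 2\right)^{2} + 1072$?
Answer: $\frac{3999}{4} \approx 999.75$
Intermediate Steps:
$I{\left(g \right)} = 6$ ($I{\left(g \right)} = 4 + 2 = 6$)
$n{\left(L \right)} = \frac{-9 + L}{2 L}$
$n{\left(I{\left(3 \right)} \right)} \left(-15 - 2\right)^{2} + 1072 = \frac{-9 + 6}{2 \cdot 6} \left(-15 - 2\right)^{2} + 1072 = \frac{1}{2} \cdot \frac{1}{6} \left(-3\right) \left(-17\right)^{2} + 1072 = \left(- \frac{1}{4}\right) 289 + 1072 = - \frac{289}{4} + 1072 = \frac{3999}{4}$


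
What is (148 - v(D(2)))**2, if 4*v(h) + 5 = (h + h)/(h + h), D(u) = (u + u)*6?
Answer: 22201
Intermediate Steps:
D(u) = 12*u (D(u) = (2*u)*6 = 12*u)
v(h) = -1 (v(h) = -5/4 + ((h + h)/(h + h))/4 = -5/4 + ((2*h)/((2*h)))/4 = -5/4 + ((2*h)*(1/(2*h)))/4 = -5/4 + (1/4)*1 = -5/4 + 1/4 = -1)
(148 - v(D(2)))**2 = (148 - 1*(-1))**2 = (148 + 1)**2 = 149**2 = 22201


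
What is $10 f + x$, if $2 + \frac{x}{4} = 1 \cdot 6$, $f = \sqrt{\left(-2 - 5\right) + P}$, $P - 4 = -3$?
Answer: $16 + 10 i \sqrt{6} \approx 16.0 + 24.495 i$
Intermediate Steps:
$P = 1$ ($P = 4 - 3 = 1$)
$f = i \sqrt{6}$ ($f = \sqrt{\left(-2 - 5\right) + 1} = \sqrt{-7 + 1} = \sqrt{-6} = i \sqrt{6} \approx 2.4495 i$)
$x = 16$ ($x = -8 + 4 \cdot 1 \cdot 6 = -8 + 4 \cdot 6 = -8 + 24 = 16$)
$10 f + x = 10 i \sqrt{6} + 16 = 16 + 10 i \sqrt{6}$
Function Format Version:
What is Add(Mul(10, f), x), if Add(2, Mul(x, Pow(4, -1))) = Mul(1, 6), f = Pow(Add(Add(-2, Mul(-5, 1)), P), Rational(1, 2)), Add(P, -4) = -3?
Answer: Add(16, Mul(10, I, Pow(6, Rational(1, 2)))) ≈ Add(16.000, Mul(24.495, I))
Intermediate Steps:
P = 1 (P = Add(4, -3) = 1)
f = Mul(I, Pow(6, Rational(1, 2))) (f = Pow(Add(Add(-2, Mul(-5, 1)), 1), Rational(1, 2)) = Pow(Add(Add(-2, -5), 1), Rational(1, 2)) = Pow(Add(-7, 1), Rational(1, 2)) = Pow(-6, Rational(1, 2)) = Mul(I, Pow(6, Rational(1, 2))) ≈ Mul(2.4495, I))
x = 16 (x = Add(-8, Mul(4, Mul(1, 6))) = Add(-8, Mul(4, 6)) = Add(-8, 24) = 16)
Add(Mul(10, f), x) = Add(Mul(10, Mul(I, Pow(6, Rational(1, 2)))), 16) = Add(Mul(10, I, Pow(6, Rational(1, 2))), 16) = Add(16, Mul(10, I, Pow(6, Rational(1, 2))))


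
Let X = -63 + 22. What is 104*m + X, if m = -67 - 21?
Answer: -9193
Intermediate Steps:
X = -41
m = -88
104*m + X = 104*(-88) - 41 = -9152 - 41 = -9193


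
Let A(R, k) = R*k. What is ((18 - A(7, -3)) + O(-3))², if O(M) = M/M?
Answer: 1600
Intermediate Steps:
O(M) = 1
((18 - A(7, -3)) + O(-3))² = ((18 - 7*(-3)) + 1)² = ((18 - 1*(-21)) + 1)² = ((18 + 21) + 1)² = (39 + 1)² = 40² = 1600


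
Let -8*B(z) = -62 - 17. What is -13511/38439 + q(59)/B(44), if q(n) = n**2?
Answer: 1069381903/3036681 ≈ 352.15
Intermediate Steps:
B(z) = 79/8 (B(z) = -(-62 - 17)/8 = -1/8*(-79) = 79/8)
-13511/38439 + q(59)/B(44) = -13511/38439 + 59**2/(79/8) = -13511*1/38439 + 3481*(8/79) = -13511/38439 + 27848/79 = 1069381903/3036681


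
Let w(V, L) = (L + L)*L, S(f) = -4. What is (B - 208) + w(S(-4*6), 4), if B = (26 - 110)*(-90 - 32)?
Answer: 10072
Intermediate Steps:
w(V, L) = 2*L² (w(V, L) = (2*L)*L = 2*L²)
B = 10248 (B = -84*(-122) = 10248)
(B - 208) + w(S(-4*6), 4) = (10248 - 208) + 2*4² = 10040 + 2*16 = 10040 + 32 = 10072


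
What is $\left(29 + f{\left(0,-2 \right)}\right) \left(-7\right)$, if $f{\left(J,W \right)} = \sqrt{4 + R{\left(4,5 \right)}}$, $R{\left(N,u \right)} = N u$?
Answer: $-203 - 14 \sqrt{6} \approx -237.29$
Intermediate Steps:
$f{\left(J,W \right)} = 2 \sqrt{6}$ ($f{\left(J,W \right)} = \sqrt{4 + 4 \cdot 5} = \sqrt{4 + 20} = \sqrt{24} = 2 \sqrt{6}$)
$\left(29 + f{\left(0,-2 \right)}\right) \left(-7\right) = \left(29 + 2 \sqrt{6}\right) \left(-7\right) = -203 - 14 \sqrt{6}$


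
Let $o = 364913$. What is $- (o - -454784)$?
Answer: $-819697$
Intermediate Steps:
$- (o - -454784) = - (364913 - -454784) = - (364913 + 454784) = \left(-1\right) 819697 = -819697$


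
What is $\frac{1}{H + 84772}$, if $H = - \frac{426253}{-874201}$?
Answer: $\frac{874201}{74108193425} \approx 1.1796 \cdot 10^{-5}$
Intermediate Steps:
$H = \frac{426253}{874201}$ ($H = \left(-426253\right) \left(- \frac{1}{874201}\right) = \frac{426253}{874201} \approx 0.48759$)
$\frac{1}{H + 84772} = \frac{1}{\frac{426253}{874201} + 84772} = \frac{1}{\frac{74108193425}{874201}} = \frac{874201}{74108193425}$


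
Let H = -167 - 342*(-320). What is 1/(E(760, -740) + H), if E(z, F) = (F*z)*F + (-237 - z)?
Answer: 1/416284276 ≈ 2.4022e-9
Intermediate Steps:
E(z, F) = -237 - z + z*F**2 (E(z, F) = z*F**2 + (-237 - z) = -237 - z + z*F**2)
H = 109273 (H = -167 + 109440 = 109273)
1/(E(760, -740) + H) = 1/((-237 - 1*760 + 760*(-740)**2) + 109273) = 1/((-237 - 760 + 760*547600) + 109273) = 1/((-237 - 760 + 416176000) + 109273) = 1/(416175003 + 109273) = 1/416284276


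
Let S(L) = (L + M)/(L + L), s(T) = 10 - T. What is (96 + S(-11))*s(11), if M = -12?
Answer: -2135/22 ≈ -97.045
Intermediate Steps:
S(L) = (-12 + L)/(2*L) (S(L) = (L - 12)/(L + L) = (-12 + L)/((2*L)) = (-12 + L)*(1/(2*L)) = (-12 + L)/(2*L))
(96 + S(-11))*s(11) = (96 + (½)*(-12 - 11)/(-11))*(10 - 1*11) = (96 + (½)*(-1/11)*(-23))*(10 - 11) = (96 + 23/22)*(-1) = (2135/22)*(-1) = -2135/22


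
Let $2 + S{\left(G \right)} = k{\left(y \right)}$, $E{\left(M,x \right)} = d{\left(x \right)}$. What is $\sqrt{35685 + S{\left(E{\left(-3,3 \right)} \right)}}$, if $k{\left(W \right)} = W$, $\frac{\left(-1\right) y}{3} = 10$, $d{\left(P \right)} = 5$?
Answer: $\sqrt{35653} \approx 188.82$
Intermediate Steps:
$E{\left(M,x \right)} = 5$
$y = -30$ ($y = \left(-3\right) 10 = -30$)
$S{\left(G \right)} = -32$ ($S{\left(G \right)} = -2 - 30 = -32$)
$\sqrt{35685 + S{\left(E{\left(-3,3 \right)} \right)}} = \sqrt{35685 - 32} = \sqrt{35653}$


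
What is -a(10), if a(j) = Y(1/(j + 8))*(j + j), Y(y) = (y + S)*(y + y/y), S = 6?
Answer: -10355/81 ≈ -127.84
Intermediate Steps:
Y(y) = (1 + y)*(6 + y) (Y(y) = (y + 6)*(y + y/y) = (6 + y)*(y + 1) = (6 + y)*(1 + y) = (1 + y)*(6 + y))
a(j) = 2*j*(6 + (8 + j)⁻² + 7/(8 + j)) (a(j) = (6 + (1/(j + 8))² + 7/(j + 8))*(j + j) = (6 + (1/(8 + j))² + 7/(8 + j))*(2*j) = (6 + (8 + j)⁻² + 7/(8 + j))*(2*j) = 2*j*(6 + (8 + j)⁻² + 7/(8 + j)))
-a(10) = -2*10*(441 + 6*10² + 103*10)/(64 + 10² + 16*10) = -2*10*(441 + 6*100 + 1030)/(64 + 100 + 160) = -2*10*(441 + 600 + 1030)/324 = -2*10*2071/324 = -1*10355/81 = -10355/81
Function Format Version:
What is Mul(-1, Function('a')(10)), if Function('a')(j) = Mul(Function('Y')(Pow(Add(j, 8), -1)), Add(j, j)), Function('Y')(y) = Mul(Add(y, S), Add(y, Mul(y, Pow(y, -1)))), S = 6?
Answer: Rational(-10355, 81) ≈ -127.84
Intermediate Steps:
Function('Y')(y) = Mul(Add(1, y), Add(6, y)) (Function('Y')(y) = Mul(Add(y, 6), Add(y, Mul(y, Pow(y, -1)))) = Mul(Add(6, y), Add(y, 1)) = Mul(Add(6, y), Add(1, y)) = Mul(Add(1, y), Add(6, y)))
Function('a')(j) = Mul(2, j, Add(6, Pow(Add(8, j), -2), Mul(7, Pow(Add(8, j), -1)))) (Function('a')(j) = Mul(Add(6, Pow(Pow(Add(j, 8), -1), 2), Mul(7, Pow(Add(j, 8), -1))), Add(j, j)) = Mul(Add(6, Pow(Pow(Add(8, j), -1), 2), Mul(7, Pow(Add(8, j), -1))), Mul(2, j)) = Mul(Add(6, Pow(Add(8, j), -2), Mul(7, Pow(Add(8, j), -1))), Mul(2, j)) = Mul(2, j, Add(6, Pow(Add(8, j), -2), Mul(7, Pow(Add(8, j), -1)))))
Mul(-1, Function('a')(10)) = Mul(-1, Mul(2, 10, Pow(Add(64, Pow(10, 2), Mul(16, 10)), -1), Add(441, Mul(6, Pow(10, 2)), Mul(103, 10)))) = Mul(-1, Mul(2, 10, Pow(Add(64, 100, 160), -1), Add(441, Mul(6, 100), 1030))) = Mul(-1, Mul(2, 10, Pow(324, -1), Add(441, 600, 1030))) = Mul(-1, Mul(2, 10, Rational(1, 324), 2071)) = Mul(-1, Rational(10355, 81)) = Rational(-10355, 81)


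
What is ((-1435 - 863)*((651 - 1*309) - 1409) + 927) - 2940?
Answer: 2449953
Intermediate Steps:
((-1435 - 863)*((651 - 1*309) - 1409) + 927) - 2940 = (-2298*((651 - 309) - 1409) + 927) - 2940 = (-2298*(342 - 1409) + 927) - 2940 = (-2298*(-1067) + 927) - 2940 = (2451966 + 927) - 2940 = 2452893 - 2940 = 2449953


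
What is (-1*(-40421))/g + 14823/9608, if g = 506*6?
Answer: 108341899/7292472 ≈ 14.857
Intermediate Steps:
g = 3036
(-1*(-40421))/g + 14823/9608 = -1*(-40421)/3036 + 14823/9608 = 40421*(1/3036) + 14823*(1/9608) = 40421/3036 + 14823/9608 = 108341899/7292472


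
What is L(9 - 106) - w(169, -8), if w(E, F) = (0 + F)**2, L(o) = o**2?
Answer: 9345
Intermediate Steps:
w(E, F) = F**2
L(9 - 106) - w(169, -8) = (9 - 106)**2 - 1*(-8)**2 = (-97)**2 - 1*64 = 9409 - 64 = 9345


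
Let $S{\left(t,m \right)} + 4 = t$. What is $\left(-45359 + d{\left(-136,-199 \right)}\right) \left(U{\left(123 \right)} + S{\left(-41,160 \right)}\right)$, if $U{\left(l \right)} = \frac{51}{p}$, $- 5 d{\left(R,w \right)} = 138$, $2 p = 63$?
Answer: $\frac{29533709}{15} \approx 1.9689 \cdot 10^{6}$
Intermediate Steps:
$p = \frac{63}{2}$ ($p = \frac{1}{2} \cdot 63 = \frac{63}{2} \approx 31.5$)
$d{\left(R,w \right)} = - \frac{138}{5}$ ($d{\left(R,w \right)} = \left(- \frac{1}{5}\right) 138 = - \frac{138}{5}$)
$S{\left(t,m \right)} = -4 + t$
$U{\left(l \right)} = \frac{34}{21}$ ($U{\left(l \right)} = \frac{51}{\frac{63}{2}} = 51 \cdot \frac{2}{63} = \frac{34}{21}$)
$\left(-45359 + d{\left(-136,-199 \right)}\right) \left(U{\left(123 \right)} + S{\left(-41,160 \right)}\right) = \left(-45359 - \frac{138}{5}\right) \left(\frac{34}{21} - 45\right) = - \frac{226933 \left(\frac{34}{21} - 45\right)}{5} = \left(- \frac{226933}{5}\right) \left(- \frac{911}{21}\right) = \frac{29533709}{15}$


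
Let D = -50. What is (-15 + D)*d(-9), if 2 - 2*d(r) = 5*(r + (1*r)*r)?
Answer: 11635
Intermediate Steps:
d(r) = 1 - 5*r/2 - 5*r²/2 (d(r) = 1 - 5*(r + (1*r)*r)/2 = 1 - 5*(r + r*r)/2 = 1 - 5*(r + r²)/2 = 1 - (5*r + 5*r²)/2 = 1 + (-5*r/2 - 5*r²/2) = 1 - 5*r/2 - 5*r²/2)
(-15 + D)*d(-9) = (-15 - 50)*(1 - 5/2*(-9) - 5/2*(-9)²) = -65*(1 + 45/2 - 5/2*81) = -65*(1 + 45/2 - 405/2) = -65*(-179) = 11635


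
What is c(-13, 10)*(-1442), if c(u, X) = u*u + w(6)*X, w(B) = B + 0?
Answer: -330218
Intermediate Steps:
w(B) = B
c(u, X) = u**2 + 6*X (c(u, X) = u*u + 6*X = u**2 + 6*X)
c(-13, 10)*(-1442) = ((-13)**2 + 6*10)*(-1442) = (169 + 60)*(-1442) = 229*(-1442) = -330218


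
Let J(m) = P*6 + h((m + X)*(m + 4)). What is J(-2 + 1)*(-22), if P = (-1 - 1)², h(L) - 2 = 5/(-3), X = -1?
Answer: -1606/3 ≈ -535.33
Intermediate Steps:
h(L) = ⅓ (h(L) = 2 + 5/(-3) = 2 + 5*(-⅓) = 2 - 5/3 = ⅓)
P = 4 (P = (-2)² = 4)
J(m) = 73/3 (J(m) = 4*6 + ⅓ = 24 + ⅓ = 73/3)
J(-2 + 1)*(-22) = (73/3)*(-22) = -1606/3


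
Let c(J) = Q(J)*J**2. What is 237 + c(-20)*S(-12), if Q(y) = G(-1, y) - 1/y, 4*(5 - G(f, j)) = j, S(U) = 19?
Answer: 76617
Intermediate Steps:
G(f, j) = 5 - j/4
Q(y) = 5 - 1/y - y/4 (Q(y) = (5 - y/4) - 1/y = 5 - 1/y - y/4)
c(J) = J**2*(5 - 1/J - J/4) (c(J) = (5 - 1/J - J/4)*J**2 = J**2*(5 - 1/J - J/4))
237 + c(-20)*S(-12) = 237 - 1/4*(-20)*(4 - 20*(-20 - 20))*19 = 237 - 1/4*(-20)*(4 - 20*(-40))*19 = 237 - 1/4*(-20)*(4 + 800)*19 = 237 - 1/4*(-20)*804*19 = 237 + 4020*19 = 237 + 76380 = 76617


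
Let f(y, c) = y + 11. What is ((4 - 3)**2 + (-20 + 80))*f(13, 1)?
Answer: 1464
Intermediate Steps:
f(y, c) = 11 + y
((4 - 3)**2 + (-20 + 80))*f(13, 1) = ((4 - 3)**2 + (-20 + 80))*(11 + 13) = (1**2 + 60)*24 = (1 + 60)*24 = 61*24 = 1464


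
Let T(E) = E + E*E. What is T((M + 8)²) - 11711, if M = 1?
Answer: -5069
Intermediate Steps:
T(E) = E + E²
T((M + 8)²) - 11711 = (1 + 8)²*(1 + (1 + 8)²) - 11711 = 9²*(1 + 9²) - 11711 = 81*(1 + 81) - 11711 = 81*82 - 11711 = 6642 - 11711 = -5069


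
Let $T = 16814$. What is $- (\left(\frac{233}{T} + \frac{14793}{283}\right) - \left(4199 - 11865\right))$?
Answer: $- \frac{36726398533}{4758362} \approx -7718.3$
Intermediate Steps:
$- (\left(\frac{233}{T} + \frac{14793}{283}\right) - \left(4199 - 11865\right)) = - (\left(\frac{233}{16814} + \frac{14793}{283}\right) - \left(4199 - 11865\right)) = - (\left(233 \cdot \frac{1}{16814} + 14793 \cdot \frac{1}{283}\right) - -7666) = - (\left(\frac{233}{16814} + \frac{14793}{283}\right) + 7666) = - (\frac{248795441}{4758362} + 7666) = \left(-1\right) \frac{36726398533}{4758362} = - \frac{36726398533}{4758362}$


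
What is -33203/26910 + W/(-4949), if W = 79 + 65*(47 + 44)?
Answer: -325620187/133177590 ≈ -2.4450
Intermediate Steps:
W = 5994 (W = 79 + 65*91 = 79 + 5915 = 5994)
-33203/26910 + W/(-4949) = -33203/26910 + 5994/(-4949) = -33203*1/26910 + 5994*(-1/4949) = -33203/26910 - 5994/4949 = -325620187/133177590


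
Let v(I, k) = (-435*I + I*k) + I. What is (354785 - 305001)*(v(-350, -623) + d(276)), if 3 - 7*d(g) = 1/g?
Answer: 1270815235606/69 ≈ 1.8418e+10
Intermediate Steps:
v(I, k) = -434*I + I*k
d(g) = 3/7 - 1/(7*g)
(354785 - 305001)*(v(-350, -623) + d(276)) = (354785 - 305001)*(-350*(-434 - 623) + (1/7)*(-1 + 3*276)/276) = 49784*(-350*(-1057) + (1/7)*(1/276)*(-1 + 828)) = 49784*(369950 + (1/7)*(1/276)*827) = 49784*(369950 + 827/1932) = 49784*(714744227/1932) = 1270815235606/69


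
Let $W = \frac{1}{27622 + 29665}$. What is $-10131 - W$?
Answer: $- \frac{580374598}{57287} \approx -10131.0$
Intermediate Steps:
$W = \frac{1}{57287} \approx 1.7456 \cdot 10^{-5}$
$-10131 - W = -10131 - \frac{1}{57287} = - \frac{580374598}{57287}$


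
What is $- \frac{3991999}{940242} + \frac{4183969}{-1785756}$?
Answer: $- \frac{1843779924457}{279840465492} \approx -6.5887$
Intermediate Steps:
$- \frac{3991999}{940242} + \frac{4183969}{-1785756} = \left(-3991999\right) \frac{1}{940242} + 4183969 \left(- \frac{1}{1785756}\right) = - \frac{3991999}{940242} - \frac{4183969}{1785756} = - \frac{1843779924457}{279840465492}$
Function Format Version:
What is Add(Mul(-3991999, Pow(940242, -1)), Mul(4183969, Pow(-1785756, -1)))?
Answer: Rational(-1843779924457, 279840465492) ≈ -6.5887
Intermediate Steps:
Add(Mul(-3991999, Pow(940242, -1)), Mul(4183969, Pow(-1785756, -1))) = Add(Mul(-3991999, Rational(1, 940242)), Mul(4183969, Rational(-1, 1785756))) = Add(Rational(-3991999, 940242), Rational(-4183969, 1785756)) = Rational(-1843779924457, 279840465492)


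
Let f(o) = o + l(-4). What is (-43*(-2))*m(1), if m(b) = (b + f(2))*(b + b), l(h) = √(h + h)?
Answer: 516 + 344*I*√2 ≈ 516.0 + 486.49*I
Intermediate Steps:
l(h) = √2*√h (l(h) = √(2*h) = √2*√h)
f(o) = o + 2*I*√2 (f(o) = o + √2*√(-4) = o + √2*(2*I) = o + 2*I*√2)
m(b) = 2*b*(2 + b + 2*I*√2) (m(b) = (b + (2 + 2*I*√2))*(b + b) = (2 + b + 2*I*√2)*(2*b) = 2*b*(2 + b + 2*I*√2))
(-43*(-2))*m(1) = (-43*(-2))*(2*1*(2 + 1 + 2*I*√2)) = 86*(2*1*(3 + 2*I*√2)) = 86*(6 + 4*I*√2) = 516 + 344*I*√2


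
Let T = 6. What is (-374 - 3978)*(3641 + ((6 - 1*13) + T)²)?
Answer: -15849984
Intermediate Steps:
(-374 - 3978)*(3641 + ((6 - 1*13) + T)²) = (-374 - 3978)*(3641 + ((6 - 1*13) + 6)²) = -4352*(3641 + ((6 - 13) + 6)²) = -4352*(3641 + (-7 + 6)²) = -4352*(3641 + (-1)²) = -4352*(3641 + 1) = -4352*3642 = -15849984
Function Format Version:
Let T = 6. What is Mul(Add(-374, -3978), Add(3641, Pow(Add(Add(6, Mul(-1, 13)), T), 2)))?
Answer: -15849984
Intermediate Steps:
Mul(Add(-374, -3978), Add(3641, Pow(Add(Add(6, Mul(-1, 13)), T), 2))) = Mul(Add(-374, -3978), Add(3641, Pow(Add(Add(6, Mul(-1, 13)), 6), 2))) = Mul(-4352, Add(3641, Pow(Add(Add(6, -13), 6), 2))) = Mul(-4352, Add(3641, Pow(Add(-7, 6), 2))) = Mul(-4352, Add(3641, Pow(-1, 2))) = Mul(-4352, Add(3641, 1)) = Mul(-4352, 3642) = -15849984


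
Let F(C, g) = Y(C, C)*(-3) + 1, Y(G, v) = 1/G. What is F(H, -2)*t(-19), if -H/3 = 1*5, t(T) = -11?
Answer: -66/5 ≈ -13.200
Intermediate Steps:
H = -15 (H = -3*5 = -15)
F(C, g) = 1 - 3/C (F(C, g) = -3/C + 1 = 1 - 3/C)
F(H, -2)*t(-19) = ((-3 - 15)/(-15))*(-11) = -1/15*(-18)*(-11) = (6/5)*(-11) = -66/5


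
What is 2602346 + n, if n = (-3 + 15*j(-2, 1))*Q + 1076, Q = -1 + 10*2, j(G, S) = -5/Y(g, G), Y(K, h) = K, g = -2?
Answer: 5208155/2 ≈ 2.6041e+6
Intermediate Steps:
j(G, S) = 5/2 (j(G, S) = -5/(-2) = -5*(-½) = 5/2)
Q = 19 (Q = -1 + 20 = 19)
n = 3463/2 (n = (-3 + 15*(5/2))*19 + 1076 = (-3 + 75/2)*19 + 1076 = (69/2)*19 + 1076 = 1311/2 + 1076 = 3463/2 ≈ 1731.5)
2602346 + n = 2602346 + 3463/2 = 5208155/2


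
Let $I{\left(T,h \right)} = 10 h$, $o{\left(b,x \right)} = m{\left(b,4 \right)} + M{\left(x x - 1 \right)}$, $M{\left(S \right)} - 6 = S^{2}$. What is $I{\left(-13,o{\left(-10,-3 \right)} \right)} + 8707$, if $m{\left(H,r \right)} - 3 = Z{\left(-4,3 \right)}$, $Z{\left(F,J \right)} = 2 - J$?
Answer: $9427$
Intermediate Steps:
$m{\left(H,r \right)} = 2$ ($m{\left(H,r \right)} = 3 + \left(2 - 3\right) = 3 - 1 = 2$)
$M{\left(S \right)} = 6 + S^{2}$
$o{\left(b,x \right)} = 8 + \left(-1 + x^{2}\right)^{2}$ ($o{\left(b,x \right)} = 2 + \left(6 + \left(x x - 1\right)^{2}\right) = 2 + \left(6 + \left(x^{2} - 1\right)^{2}\right) = 2 + \left(6 + \left(-1 + x^{2}\right)^{2}\right) = 8 + \left(-1 + x^{2}\right)^{2}$)
$I{\left(-13,o{\left(-10,-3 \right)} \right)} + 8707 = 10 \left(8 + \left(-1 + \left(-3\right)^{2}\right)^{2}\right) + 8707 = 10 \left(8 + \left(-1 + 9\right)^{2}\right) + 8707 = 10 \left(8 + 8^{2}\right) + 8707 = 10 \left(8 + 64\right) + 8707 = 10 \cdot 72 + 8707 = 720 + 8707 = 9427$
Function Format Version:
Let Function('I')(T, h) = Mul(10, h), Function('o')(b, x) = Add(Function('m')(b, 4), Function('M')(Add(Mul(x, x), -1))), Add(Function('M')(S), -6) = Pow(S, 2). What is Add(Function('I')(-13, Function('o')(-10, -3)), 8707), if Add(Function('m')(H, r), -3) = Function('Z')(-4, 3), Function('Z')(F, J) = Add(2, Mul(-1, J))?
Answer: 9427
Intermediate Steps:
Function('m')(H, r) = 2 (Function('m')(H, r) = Add(3, Add(2, Mul(-1, 3))) = Add(3, Add(2, -3)) = Add(3, -1) = 2)
Function('M')(S) = Add(6, Pow(S, 2))
Function('o')(b, x) = Add(8, Pow(Add(-1, Pow(x, 2)), 2)) (Function('o')(b, x) = Add(2, Add(6, Pow(Add(Mul(x, x), -1), 2))) = Add(2, Add(6, Pow(Add(Pow(x, 2), -1), 2))) = Add(2, Add(6, Pow(Add(-1, Pow(x, 2)), 2))) = Add(8, Pow(Add(-1, Pow(x, 2)), 2)))
Add(Function('I')(-13, Function('o')(-10, -3)), 8707) = Add(Mul(10, Add(8, Pow(Add(-1, Pow(-3, 2)), 2))), 8707) = Add(Mul(10, Add(8, Pow(Add(-1, 9), 2))), 8707) = Add(Mul(10, Add(8, Pow(8, 2))), 8707) = Add(Mul(10, Add(8, 64)), 8707) = Add(Mul(10, 72), 8707) = Add(720, 8707) = 9427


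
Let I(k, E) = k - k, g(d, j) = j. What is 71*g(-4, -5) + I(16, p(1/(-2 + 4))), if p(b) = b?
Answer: -355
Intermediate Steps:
I(k, E) = 0
71*g(-4, -5) + I(16, p(1/(-2 + 4))) = 71*(-5) + 0 = -355 + 0 = -355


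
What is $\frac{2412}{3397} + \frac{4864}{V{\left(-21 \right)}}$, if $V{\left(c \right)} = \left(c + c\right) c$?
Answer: $\frac{9325196}{1498077} \approx 6.2248$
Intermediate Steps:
$V{\left(c \right)} = 2 c^{2}$ ($V{\left(c \right)} = 2 c c = 2 c^{2}$)
$\frac{2412}{3397} + \frac{4864}{V{\left(-21 \right)}} = \frac{2412}{3397} + \frac{4864}{2 \left(-21\right)^{2}} = 2412 \cdot \frac{1}{3397} + \frac{4864}{2 \cdot 441} = \frac{2412}{3397} + \frac{4864}{882} = \frac{2412}{3397} + 4864 \cdot \frac{1}{882} = \frac{2412}{3397} + \frac{2432}{441} = \frac{9325196}{1498077}$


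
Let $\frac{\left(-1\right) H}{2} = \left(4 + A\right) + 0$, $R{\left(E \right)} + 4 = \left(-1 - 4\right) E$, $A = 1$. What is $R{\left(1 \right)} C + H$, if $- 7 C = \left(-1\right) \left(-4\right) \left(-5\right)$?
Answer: $- \frac{250}{7} \approx -35.714$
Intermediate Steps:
$R{\left(E \right)} = -4 - 5 E$ ($R{\left(E \right)} = -4 + \left(-1 - 4\right) E = -4 - 5 E$)
$H = -10$ ($H = - 2 \left(\left(4 + 1\right) + 0\right) = - 2 \left(5 + 0\right) = \left(-2\right) 5 = -10$)
$C = \frac{20}{7}$ ($C = - \frac{\left(-1\right) \left(-4\right) \left(-5\right)}{7} = - \frac{4 \left(-5\right)}{7} = \left(- \frac{1}{7}\right) \left(-20\right) = \frac{20}{7} \approx 2.8571$)
$R{\left(1 \right)} C + H = \left(-4 - 5\right) \frac{20}{7} - 10 = \left(-9\right) \frac{20}{7} - 10 = - \frac{180}{7} - 10 = - \frac{250}{7}$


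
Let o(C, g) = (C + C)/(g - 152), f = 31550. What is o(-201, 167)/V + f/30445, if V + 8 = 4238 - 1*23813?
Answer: 618659576/596204435 ≈ 1.0377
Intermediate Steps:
o(C, g) = 2*C/(-152 + g) (o(C, g) = (2*C)/(-152 + g) = 2*C/(-152 + g))
V = -19583 (V = -8 + (4238 - 1*23813) = -8 + (4238 - 23813) = -8 - 19575 = -19583)
o(-201, 167)/V + f/30445 = (2*(-201)/(-152 + 167))/(-19583) + 31550/30445 = (2*(-201)/15)*(-1/19583) + 31550*(1/30445) = (2*(-201)*(1/15))*(-1/19583) + 6310/6089 = -134/5*(-1/19583) + 6310/6089 = 134/97915 + 6310/6089 = 618659576/596204435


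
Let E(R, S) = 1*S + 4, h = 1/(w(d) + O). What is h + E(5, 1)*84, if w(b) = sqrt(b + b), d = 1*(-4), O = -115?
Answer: 5557745/13233 - 2*I*sqrt(2)/13233 ≈ 419.99 - 0.00021374*I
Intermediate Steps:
d = -4
w(b) = sqrt(2)*sqrt(b) (w(b) = sqrt(2*b) = sqrt(2)*sqrt(b))
h = 1/(-115 + 2*I*sqrt(2)) (h = 1/(sqrt(2)*sqrt(-4) - 115) = 1/(sqrt(2)*(2*I) - 115) = 1/(2*I*sqrt(2) - 115) = 1/(-115 + 2*I*sqrt(2)) ≈ -0.0086904 - 0.0002137*I)
E(R, S) = 4 + S (E(R, S) = S + 4 = 4 + S)
h + E(5, 1)*84 = (-115/13233 - 2*I*sqrt(2)/13233) + (4 + 1)*84 = (-115/13233 - 2*I*sqrt(2)/13233) + 5*84 = (-115/13233 - 2*I*sqrt(2)/13233) + 420 = 5557745/13233 - 2*I*sqrt(2)/13233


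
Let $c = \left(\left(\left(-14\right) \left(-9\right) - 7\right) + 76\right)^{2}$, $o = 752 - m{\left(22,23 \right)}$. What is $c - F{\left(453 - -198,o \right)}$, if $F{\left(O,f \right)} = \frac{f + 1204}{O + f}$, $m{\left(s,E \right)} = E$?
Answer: $\frac{52472567}{1380} \approx 38024.0$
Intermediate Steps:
$o = 729$ ($o = 752 - 23 = 729$)
$F{\left(O,f \right)} = \frac{1204 + f}{O + f}$
$c = 38025$ ($c = \left(\left(126 - 7\right) + 76\right)^{2} = \left(119 + 76\right)^{2} = 195^{2} = 38025$)
$c - F{\left(453 - -198,o \right)} = 38025 - \frac{1204 + 729}{\left(453 - -198\right) + 729} = 38025 - \frac{1}{\left(453 + 198\right) + 729} \cdot 1933 = 38025 - \frac{1}{651 + 729} \cdot 1933 = 38025 - \frac{1}{1380} \cdot 1933 = 38025 - \frac{1933}{1380} = \frac{52472567}{1380}$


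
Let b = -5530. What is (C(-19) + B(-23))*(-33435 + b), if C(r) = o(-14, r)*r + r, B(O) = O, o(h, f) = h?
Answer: -8728160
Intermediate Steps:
C(r) = -13*r (C(r) = -14*r + r = -13*r)
(C(-19) + B(-23))*(-33435 + b) = (-13*(-19) - 23)*(-33435 - 5530) = (247 - 23)*(-38965) = 224*(-38965) = -8728160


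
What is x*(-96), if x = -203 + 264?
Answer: -5856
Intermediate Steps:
x = 61
x*(-96) = 61*(-96) = -5856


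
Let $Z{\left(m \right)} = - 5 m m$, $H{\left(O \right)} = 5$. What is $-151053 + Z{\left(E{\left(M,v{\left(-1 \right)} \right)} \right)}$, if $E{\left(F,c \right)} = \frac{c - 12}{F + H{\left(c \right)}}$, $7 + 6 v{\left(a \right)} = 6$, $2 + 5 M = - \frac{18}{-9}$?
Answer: $- \frac{27194869}{180} \approx -1.5108 \cdot 10^{5}$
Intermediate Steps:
$M = 0$ ($M = - \frac{2}{5} + \frac{\left(-18\right) \frac{1}{-9}}{5} = - \frac{2}{5} + \frac{\left(-18\right) \left(- \frac{1}{9}\right)}{5} = - \frac{2}{5} + \frac{1}{5} \cdot 2 = - \frac{2}{5} + \frac{2}{5} = 0$)
$v{\left(a \right)} = - \frac{1}{6}$ ($v{\left(a \right)} = - \frac{7}{6} + \frac{1}{6} \cdot 6 = - \frac{7}{6} + 1 = - \frac{1}{6}$)
$E{\left(F,c \right)} = \frac{-12 + c}{5 + F}$ ($E{\left(F,c \right)} = \frac{c - 12}{F + 5} = \frac{-12 + c}{5 + F}$)
$Z{\left(m \right)} = - 5 m^{2}$
$-151053 + Z{\left(E{\left(M,v{\left(-1 \right)} \right)} \right)} = -151053 - 5 \left(\frac{-12 - \frac{1}{6}}{5 + 0}\right)^{2} = -151053 - 5 \left(\frac{1}{5} \left(- \frac{73}{6}\right)\right)^{2} = -151053 - 5 \left(- \frac{73}{30}\right)^{2} = -151053 - \frac{5329}{180} = - \frac{27194869}{180}$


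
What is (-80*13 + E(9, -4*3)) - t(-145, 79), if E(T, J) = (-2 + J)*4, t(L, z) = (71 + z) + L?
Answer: -1101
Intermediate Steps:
t(L, z) = 71 + L + z
E(T, J) = -8 + 4*J
(-80*13 + E(9, -4*3)) - t(-145, 79) = (-80*13 + (-8 + 4*(-4*3))) - (71 - 145 + 79) = (-1040 + (-8 + 4*(-12))) - 1*5 = (-1040 + (-8 - 48)) - 5 = (-1040 - 56) - 5 = -1096 - 5 = -1101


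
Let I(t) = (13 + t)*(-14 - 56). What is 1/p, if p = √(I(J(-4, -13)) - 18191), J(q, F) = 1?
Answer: -I*√19171/19171 ≈ -0.0072223*I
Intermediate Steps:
I(t) = -910 - 70*t (I(t) = (13 + t)*(-70) = -910 - 70*t)
p = I*√19171 (p = √((-910 - 70*1) - 18191) = √((-910 - 70) - 18191) = √(-980 - 18191) = √(-19171) = I*√19171 ≈ 138.46*I)
1/p = 1/(I*√19171) = -I*√19171/19171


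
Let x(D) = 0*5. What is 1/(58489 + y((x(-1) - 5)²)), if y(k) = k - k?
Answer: 1/58489 ≈ 1.7097e-5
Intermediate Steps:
x(D) = 0
y(k) = 0
1/(58489 + y((x(-1) - 5)²)) = 1/(58489 + 0) = 1/58489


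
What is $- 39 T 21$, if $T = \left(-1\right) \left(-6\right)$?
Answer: $-4914$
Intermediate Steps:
$T = 6$
$- 39 T 21 = \left(-39\right) 6 \cdot 21 = \left(-234\right) 21 = -4914$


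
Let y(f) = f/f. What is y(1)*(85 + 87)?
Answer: 172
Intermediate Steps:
y(f) = 1
y(1)*(85 + 87) = 1*(85 + 87) = 1*172 = 172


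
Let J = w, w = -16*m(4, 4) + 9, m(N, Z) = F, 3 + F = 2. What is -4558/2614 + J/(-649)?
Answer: -1511746/848243 ≈ -1.7822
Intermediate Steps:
F = -1 (F = -3 + 2 = -1)
m(N, Z) = -1
w = 25 (w = -16*(-1) + 9 = 16 + 9 = 25)
J = 25
-4558/2614 + J/(-649) = -4558/2614 + 25/(-649) = -4558*1/2614 + 25*(-1/649) = -2279/1307 - 25/649 = -1511746/848243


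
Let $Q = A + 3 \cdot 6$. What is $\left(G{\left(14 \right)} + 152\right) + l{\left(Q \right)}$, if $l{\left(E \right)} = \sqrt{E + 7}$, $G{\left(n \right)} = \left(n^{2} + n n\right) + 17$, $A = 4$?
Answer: $561 + \sqrt{29} \approx 566.38$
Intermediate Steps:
$Q = 22$ ($Q = 4 + 3 \cdot 6 = 4 + 18 = 22$)
$G{\left(n \right)} = 17 + 2 n^{2}$ ($G{\left(n \right)} = \left(n^{2} + n^{2}\right) + 17 = 2 n^{2} + 17 = 17 + 2 n^{2}$)
$l{\left(E \right)} = \sqrt{7 + E}$
$\left(G{\left(14 \right)} + 152\right) + l{\left(Q \right)} = \left(\left(17 + 2 \cdot 14^{2}\right) + 152\right) + \sqrt{7 + 22} = \left(\left(17 + 2 \cdot 196\right) + 152\right) + \sqrt{29} = \left(\left(17 + 392\right) + 152\right) + \sqrt{29} = \left(409 + 152\right) + \sqrt{29} = 561 + \sqrt{29}$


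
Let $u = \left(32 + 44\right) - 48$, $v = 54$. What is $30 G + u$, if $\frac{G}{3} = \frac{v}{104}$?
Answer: $\frac{1943}{26} \approx 74.731$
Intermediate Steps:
$u = 28$ ($u = 76 - 48 = 28$)
$G = \frac{81}{52}$ ($G = 3 \cdot \frac{54}{104} = 3 \cdot 54 \cdot \frac{1}{104} = 3 \cdot \frac{27}{52} = \frac{81}{52} \approx 1.5577$)
$30 G + u = 30 \cdot \frac{81}{52} + 28 = \frac{1215}{26} + 28 = \frac{1943}{26}$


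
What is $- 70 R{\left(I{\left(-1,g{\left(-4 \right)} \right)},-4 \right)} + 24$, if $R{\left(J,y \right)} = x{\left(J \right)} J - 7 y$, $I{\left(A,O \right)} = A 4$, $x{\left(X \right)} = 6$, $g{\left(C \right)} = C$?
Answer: $-256$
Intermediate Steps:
$I{\left(A,O \right)} = 4 A$
$R{\left(J,y \right)} = - 7 y + 6 J$ ($R{\left(J,y \right)} = 6 J - 7 y = - 7 y + 6 J$)
$- 70 R{\left(I{\left(-1,g{\left(-4 \right)} \right)},-4 \right)} + 24 = - 70 \left(\left(-7\right) \left(-4\right) + 6 \cdot 4 \left(-1\right)\right) + 24 = - 70 \left(28 + 6 \left(-4\right)\right) + 24 = - 70 \left(28 - 24\right) + 24 = \left(-70\right) 4 + 24 = -280 + 24 = -256$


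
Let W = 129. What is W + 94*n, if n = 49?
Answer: 4735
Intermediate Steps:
W + 94*n = 129 + 94*49 = 129 + 4606 = 4735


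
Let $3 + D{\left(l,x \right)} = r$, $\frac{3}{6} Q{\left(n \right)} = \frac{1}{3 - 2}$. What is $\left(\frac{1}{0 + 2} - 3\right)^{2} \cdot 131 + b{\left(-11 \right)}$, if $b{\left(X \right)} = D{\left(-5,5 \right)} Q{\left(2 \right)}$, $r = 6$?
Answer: $\frac{3299}{4} \approx 824.75$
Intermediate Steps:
$Q{\left(n \right)} = 2$ ($Q{\left(n \right)} = \frac{2}{3 - 2} = \frac{2}{1} = 2 \cdot 1 = 2$)
$D{\left(l,x \right)} = 3$ ($D{\left(l,x \right)} = -3 + 6 = 3$)
$b{\left(X \right)} = 6$ ($b{\left(X \right)} = 3 \cdot 2 = 6$)
$\left(\frac{1}{0 + 2} - 3\right)^{2} \cdot 131 + b{\left(-11 \right)} = \left(\frac{1}{0 + 2} - 3\right)^{2} \cdot 131 + 6 = \left(\frac{1}{2} - 3\right)^{2} \cdot 131 + 6 = \left(- \frac{5}{2}\right)^{2} \cdot 131 + 6 = \frac{25}{4} \cdot 131 + 6 = \frac{3275}{4} + 6 = \frac{3299}{4}$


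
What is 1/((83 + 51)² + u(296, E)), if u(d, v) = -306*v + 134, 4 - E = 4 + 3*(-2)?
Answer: 1/16254 ≈ 6.1523e-5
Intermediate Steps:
E = 6 (E = 4 - (4 + 3*(-2)) = 4 - (4 - 6) = 4 - 1*(-2) = 4 + 2 = 6)
u(d, v) = 134 - 306*v
1/((83 + 51)² + u(296, E)) = 1/((83 + 51)² + (134 - 306*6)) = 1/(134² + (134 - 1836)) = 1/(17956 - 1702) = 1/16254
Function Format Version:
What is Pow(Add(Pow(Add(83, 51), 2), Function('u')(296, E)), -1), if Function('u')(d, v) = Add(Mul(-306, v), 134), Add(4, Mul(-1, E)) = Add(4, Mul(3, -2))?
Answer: Rational(1, 16254) ≈ 6.1523e-5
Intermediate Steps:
E = 6 (E = Add(4, Mul(-1, Add(4, Mul(3, -2)))) = Add(4, Mul(-1, Add(4, -6))) = Add(4, Mul(-1, -2)) = Add(4, 2) = 6)
Function('u')(d, v) = Add(134, Mul(-306, v))
Pow(Add(Pow(Add(83, 51), 2), Function('u')(296, E)), -1) = Pow(Add(Pow(Add(83, 51), 2), Add(134, Mul(-306, 6))), -1) = Pow(Add(Pow(134, 2), Add(134, -1836)), -1) = Pow(Add(17956, -1702), -1) = Pow(16254, -1) = Rational(1, 16254)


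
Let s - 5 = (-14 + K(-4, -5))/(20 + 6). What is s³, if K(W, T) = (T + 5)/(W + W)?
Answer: 195112/2197 ≈ 88.808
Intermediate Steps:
K(W, T) = (5 + T)/(2*W) (K(W, T) = (5 + T)/((2*W)) = (5 + T)*(1/(2*W)) = (5 + T)/(2*W))
s = 58/13 (s = 5 + (-14 + (½)*(5 - 5)/(-4))/(20 + 6) = 5 + (-14 + (½)*(-¼)*0)/26 = 5 + (-14 + 0)*(1/26) = 5 - 14*1/26 = 5 - 7/13 = 58/13 ≈ 4.4615)
s³ = (58/13)³ = 195112/2197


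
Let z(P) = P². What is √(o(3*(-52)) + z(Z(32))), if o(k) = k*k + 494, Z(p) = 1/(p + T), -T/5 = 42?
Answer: √786713721/178 ≈ 157.58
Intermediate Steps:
T = -210 (T = -5*42 = -210)
Z(p) = 1/(-210 + p) (Z(p) = 1/(p - 210) = 1/(-210 + p))
o(k) = 494 + k² (o(k) = k² + 494 = 494 + k²)
√(o(3*(-52)) + z(Z(32))) = √((494 + (3*(-52))²) + (1/(-210 + 32))²) = √((494 + (-156)²) + (1/(-178))²) = √((494 + 24336) + (-1/178)²) = √(24830 + 1/31684) = √(786713721/31684) = √786713721/178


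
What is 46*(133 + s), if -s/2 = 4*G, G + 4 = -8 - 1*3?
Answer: 11638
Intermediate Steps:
G = -15 (G = -4 + (-8 - 1*3) = -4 + (-8 - 3) = -4 - 11 = -15)
s = 120 (s = -8*(-15) = -2*(-60) = 120)
46*(133 + s) = 46*(133 + 120) = 46*253 = 11638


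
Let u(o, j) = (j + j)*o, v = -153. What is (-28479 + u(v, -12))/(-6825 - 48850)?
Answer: 24807/55675 ≈ 0.44557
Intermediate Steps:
u(o, j) = 2*j*o (u(o, j) = (2*j)*o = 2*j*o)
(-28479 + u(v, -12))/(-6825 - 48850) = (-28479 + 2*(-12)*(-153))/(-6825 - 48850) = (-28479 + 3672)/(-55675) = -24807*(-1/55675) = 24807/55675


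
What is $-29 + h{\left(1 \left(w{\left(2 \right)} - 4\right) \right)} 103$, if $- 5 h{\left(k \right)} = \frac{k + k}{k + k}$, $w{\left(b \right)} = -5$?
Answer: $- \frac{248}{5} \approx -49.6$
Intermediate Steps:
$h{\left(k \right)} = - \frac{1}{5}$ ($h{\left(k \right)} = - \frac{\left(k + k\right) \frac{1}{k + k}}{5} = - \frac{2 k \frac{1}{2 k}}{5} = \left(- \frac{1}{5}\right) 1 = - \frac{1}{5}$)
$-29 + h{\left(1 \left(w{\left(2 \right)} - 4\right) \right)} 103 = -29 - \frac{103}{5} = - \frac{248}{5}$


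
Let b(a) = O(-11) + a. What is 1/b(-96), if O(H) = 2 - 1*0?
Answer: -1/94 ≈ -0.010638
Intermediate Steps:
O(H) = 2 (O(H) = 2 + 0 = 2)
b(a) = 2 + a
1/b(-96) = 1/(2 - 96) = 1/(-94) = -1/94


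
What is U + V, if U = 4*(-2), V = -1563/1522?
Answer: -13739/1522 ≈ -9.0269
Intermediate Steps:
V = -1563/1522 (V = -1563*1/1522 = -1563/1522 ≈ -1.0269)
U = -8
U + V = -8 - 1563/1522 = -13739/1522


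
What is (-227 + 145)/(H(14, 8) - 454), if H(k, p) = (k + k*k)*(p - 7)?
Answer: 41/122 ≈ 0.33607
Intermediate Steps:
H(k, p) = (-7 + p)*(k + k**2) (H(k, p) = (k + k**2)*(-7 + p) = (-7 + p)*(k + k**2))
(-227 + 145)/(H(14, 8) - 454) = (-227 + 145)/(14*(-7 + 8 - 7*14 + 14*8) - 454) = -82/(14*(-7 + 8 - 98 + 112) - 454) = -82/(14*15 - 454) = -82/(210 - 454) = -82/(-244) = -82*(-1/244) = 41/122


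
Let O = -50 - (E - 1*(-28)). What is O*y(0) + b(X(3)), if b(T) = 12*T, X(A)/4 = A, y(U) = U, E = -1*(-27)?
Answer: 144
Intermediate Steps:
E = 27
X(A) = 4*A
O = -105 (O = -50 - (27 - 1*(-28)) = -50 - (27 + 28) = -50 - 1*55 = -50 - 55 = -105)
O*y(0) + b(X(3)) = -105*0 + 12*(4*3) = 0 + 12*12 = 0 + 144 = 144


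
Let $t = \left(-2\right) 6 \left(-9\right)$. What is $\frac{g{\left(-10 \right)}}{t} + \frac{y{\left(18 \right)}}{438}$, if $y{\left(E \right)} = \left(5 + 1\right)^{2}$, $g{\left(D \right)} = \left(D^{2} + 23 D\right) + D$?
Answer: $- \frac{2393}{1971} \approx -1.2141$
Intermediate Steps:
$g{\left(D \right)} = D^{2} + 24 D$
$y{\left(E \right)} = 36$ ($y{\left(E \right)} = 6^{2} = 36$)
$t = 108$ ($t = \left(-12\right) \left(-9\right) = 108$)
$\frac{g{\left(-10 \right)}}{t} + \frac{y{\left(18 \right)}}{438} = \frac{\left(-10\right) \left(24 - 10\right)}{108} + \frac{36}{438} = \left(-10\right) 14 \cdot \frac{1}{108} + 36 \cdot \frac{1}{438} = \left(-140\right) \frac{1}{108} + \frac{6}{73} = - \frac{35}{27} + \frac{6}{73} = - \frac{2393}{1971}$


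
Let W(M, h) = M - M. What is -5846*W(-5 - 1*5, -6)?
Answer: 0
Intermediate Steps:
W(M, h) = 0
-5846*W(-5 - 1*5, -6) = -5846*0 = 0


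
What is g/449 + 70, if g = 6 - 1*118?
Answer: 31318/449 ≈ 69.750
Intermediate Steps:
g = -112 (g = 6 - 118 = -112)
g/449 + 70 = -112/449 + 70 = 31318/449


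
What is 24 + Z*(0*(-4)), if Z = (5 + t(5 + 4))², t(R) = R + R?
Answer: 24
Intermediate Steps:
t(R) = 2*R
Z = 529 (Z = (5 + 2*(5 + 4))² = (5 + 2*9)² = (5 + 18)² = 23² = 529)
24 + Z*(0*(-4)) = 24 + 529*(0*(-4)) = 24 + 529*0 = 24 + 0 = 24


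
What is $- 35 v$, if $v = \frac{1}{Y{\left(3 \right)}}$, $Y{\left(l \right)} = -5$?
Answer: $7$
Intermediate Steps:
$v = - \frac{1}{5}$ ($v = \frac{1}{-5} = - \frac{1}{5} \approx -0.2$)
$- 35 v = \left(-35\right) \left(- \frac{1}{5}\right) = 7$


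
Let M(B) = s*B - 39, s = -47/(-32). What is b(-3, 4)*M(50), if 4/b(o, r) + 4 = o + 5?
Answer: -551/8 ≈ -68.875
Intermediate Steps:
s = 47/32 (s = -47*(-1/32) = 47/32 ≈ 1.4688)
b(o, r) = 4/(1 + o) (b(o, r) = 4/(-4 + (o + 5)) = 4/(-4 + (5 + o)) = 4/(1 + o))
M(B) = -39 + 47*B/32 (M(B) = 47*B/32 - 39 = -39 + 47*B/32)
b(-3, 4)*M(50) = (4/(1 - 3))*(-39 + (47/32)*50) = (4/(-2))*(-39 + 1175/16) = (4*(-1/2))*(551/16) = -2*551/16 = -551/8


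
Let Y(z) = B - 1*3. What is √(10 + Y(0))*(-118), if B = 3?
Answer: -118*√10 ≈ -373.15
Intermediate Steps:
Y(z) = 0 (Y(z) = 3 - 1*3 = 3 - 3 = 0)
√(10 + Y(0))*(-118) = √(10 + 0)*(-118) = √10*(-118) = -118*√10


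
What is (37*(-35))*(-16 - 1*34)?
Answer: 64750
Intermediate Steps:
(37*(-35))*(-16 - 1*34) = -1295*(-16 - 34) = -1295*(-50) = 64750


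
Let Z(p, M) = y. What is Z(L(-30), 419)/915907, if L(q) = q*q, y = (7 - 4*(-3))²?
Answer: 361/915907 ≈ 0.00039415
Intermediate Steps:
y = 361 (y = (7 + 12)² = 19² = 361)
L(q) = q²
Z(p, M) = 361
Z(L(-30), 419)/915907 = 361/915907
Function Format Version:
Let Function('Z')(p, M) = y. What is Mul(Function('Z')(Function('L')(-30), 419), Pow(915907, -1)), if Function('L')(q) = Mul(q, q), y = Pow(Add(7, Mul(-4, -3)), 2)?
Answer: Rational(361, 915907) ≈ 0.00039415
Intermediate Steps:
y = 361 (y = Pow(Add(7, 12), 2) = Pow(19, 2) = 361)
Function('L')(q) = Pow(q, 2)
Function('Z')(p, M) = 361
Mul(Function('Z')(Function('L')(-30), 419), Pow(915907, -1)) = Mul(361, Pow(915907, -1)) = Mul(361, Rational(1, 915907)) = Rational(361, 915907)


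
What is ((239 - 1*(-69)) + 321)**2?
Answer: 395641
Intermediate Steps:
((239 - 1*(-69)) + 321)**2 = ((239 + 69) + 321)**2 = (308 + 321)**2 = 629**2 = 395641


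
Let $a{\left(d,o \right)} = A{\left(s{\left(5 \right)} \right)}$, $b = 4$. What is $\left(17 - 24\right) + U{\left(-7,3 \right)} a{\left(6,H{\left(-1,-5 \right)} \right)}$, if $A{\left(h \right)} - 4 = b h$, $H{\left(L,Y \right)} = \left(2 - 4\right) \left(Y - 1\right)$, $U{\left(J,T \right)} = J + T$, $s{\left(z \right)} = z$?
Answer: $-103$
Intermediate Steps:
$H{\left(L,Y \right)} = 2 - 2 Y$ ($H{\left(L,Y \right)} = - 2 \left(-1 + Y\right) = 2 - 2 Y$)
$A{\left(h \right)} = 4 + 4 h$
$a{\left(d,o \right)} = 24$ ($a{\left(d,o \right)} = 4 + 4 \cdot 5 = 4 + 20 = 24$)
$\left(17 - 24\right) + U{\left(-7,3 \right)} a{\left(6,H{\left(-1,-5 \right)} \right)} = \left(17 - 24\right) + \left(-7 + 3\right) 24 = -7 - 96 = -103$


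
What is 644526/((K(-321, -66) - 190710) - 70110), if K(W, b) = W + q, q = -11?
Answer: -322263/130576 ≈ -2.4680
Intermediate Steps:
K(W, b) = -11 + W (K(W, b) = W - 11 = -11 + W)
644526/((K(-321, -66) - 190710) - 70110) = 644526/(((-11 - 321) - 190710) - 70110) = 644526/((-332 - 190710) - 70110) = 644526/(-191042 - 70110) = 644526/(-261152) = 644526*(-1/261152) = -322263/130576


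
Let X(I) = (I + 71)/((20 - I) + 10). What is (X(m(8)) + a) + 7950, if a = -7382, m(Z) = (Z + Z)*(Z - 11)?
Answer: 44327/78 ≈ 568.29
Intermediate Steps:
m(Z) = 2*Z*(-11 + Z) (m(Z) = (2*Z)*(-11 + Z) = 2*Z*(-11 + Z))
X(I) = (71 + I)/(30 - I)
(X(m(8)) + a) + 7950 = ((-71 - 2*8*(-11 + 8))/(-30 + 2*8*(-11 + 8)) - 7382) + 7950 = ((-71 - 2*8*(-3))/(-30 + 2*8*(-3)) - 7382) + 7950 = ((-71 - 1*(-48))/(-30 - 48) - 7382) + 7950 = ((-71 + 48)/(-78) - 7382) + 7950 = (-1/78*(-23) - 7382) + 7950 = (23/78 - 7382) + 7950 = -575773/78 + 7950 = 44327/78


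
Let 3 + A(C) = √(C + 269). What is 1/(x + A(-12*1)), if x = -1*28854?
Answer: -28857/832726192 - √257/832726192 ≈ -3.4673e-5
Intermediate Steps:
A(C) = -3 + √(269 + C) (A(C) = -3 + √(C + 269) = -3 + √(269 + C))
x = -28854
1/(x + A(-12*1)) = 1/(-28854 + (-3 + √(269 - 12*1))) = 1/(-28854 + (-3 + √(269 - 12))) = 1/(-28854 + (-3 + √257)) = 1/(-28857 + √257)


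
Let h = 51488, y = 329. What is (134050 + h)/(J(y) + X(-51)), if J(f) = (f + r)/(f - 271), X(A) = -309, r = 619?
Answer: -1793534/2829 ≈ -633.98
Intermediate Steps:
J(f) = (619 + f)/(-271 + f) (J(f) = (f + 619)/(f - 271) = (619 + f)/(-271 + f))
(134050 + h)/(J(y) + X(-51)) = (134050 + 51488)/((619 + 329)/(-271 + 329) - 309) = 185538/(948/58 - 309) = 185538/((1/58)*948 - 309) = 185538/(474/29 - 309) = 185538/(-8487/29) = 185538*(-29/8487) = -1793534/2829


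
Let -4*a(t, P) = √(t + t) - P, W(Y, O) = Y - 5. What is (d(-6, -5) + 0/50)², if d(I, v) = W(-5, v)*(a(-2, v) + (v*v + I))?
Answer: 125925/4 - 1775*I ≈ 31481.0 - 1775.0*I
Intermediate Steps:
W(Y, O) = -5 + Y
a(t, P) = P/4 - √2*√t/4 (a(t, P) = -(√(t + t) - P)/4 = -(√(2*t) - P)/4 = -(√2*√t - P)/4 = -(-P + √2*√t)/4 = P/4 - √2*√t/4)
d(I, v) = -10*I - 10*v² + 5*I - 5*v/2 (d(I, v) = (-5 - 5)*((v/4 - √2*√(-2)/4) + (v*v + I)) = -10*((v/4 - √2*I*√2/4) + (v² + I)) = -10*((v/4 - I/2) + (I + v²)) = -10*((-I/2 + v/4) + (I + v²)) = -10*(I + v² - I/2 + v/4) = -10*I - 10*v² + 5*I - 5*v/2)
(d(-6, -5) + 0/50)² = ((-10*(-6) - 10*(-5)² + 5*I - 5/2*(-5)) + 0/50)² = ((60 - 10*25 + 5*I + 25/2) + 0*(1/50))² = ((60 - 250 + 5*I + 25/2) + 0)² = ((-355/2 + 5*I) + 0)² = (-355/2 + 5*I)²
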